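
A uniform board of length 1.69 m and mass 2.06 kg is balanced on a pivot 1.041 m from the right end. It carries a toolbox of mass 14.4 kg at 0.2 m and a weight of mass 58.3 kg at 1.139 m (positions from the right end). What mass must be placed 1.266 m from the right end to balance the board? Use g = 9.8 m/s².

Taking torques about the pivot (at 1.041 m from the right end):
Beam weight: 2.06 × 9.8 = 20.19 N down at 0.845 m → arm 0.196 m, τ = 20.19 × 0.196 = 3.957 N·m clockwise.
Toolbox: 14.4 × 9.8 = 141.1 N down at 0.2 m → arm 0.841 m, τ = 141.1 × 0.841 = 118.7 N·m clockwise.
Weight: 58.3 × 9.8 = 571.3 N down at 1.139 m → arm 0.098 m, τ = 571.3 × 0.098 = 55.99 N·m counterclockwise.
Net moment of known loads = 66.67 N·m clockwise.
An unknown mass m at 1.266 m has arm 0.225 m; its moment is m·g·0.225 counterclockwise.
Setting net torque to zero: m × 9.8 × 0.225 = 66.67 → m = 66.67 / (9.8 × 0.225) = 30.2 kg.

m ≈ 30.2 kg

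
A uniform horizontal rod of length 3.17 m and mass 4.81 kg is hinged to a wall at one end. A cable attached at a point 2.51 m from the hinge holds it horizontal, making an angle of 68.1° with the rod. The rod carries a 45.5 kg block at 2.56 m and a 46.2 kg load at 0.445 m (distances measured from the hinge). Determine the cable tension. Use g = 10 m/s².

Taking torques about the hinge:
Beam weight: 4.81 × 10 = 48.1 N down at 1.585 m → arm 1.585 m, τ = 48.1 × 1.585 = 76.24 N·m clockwise.
Block: 45.5 × 10 = 455 N down at 2.56 m → arm 2.56 m, τ = 455 × 2.56 = 1165 N·m clockwise.
Load: 46.2 × 10 = 462 N down at 0.445 m → arm 0.445 m, τ = 462 × 0.445 = 205.6 N·m clockwise.
Total clockwise load moment = 1447 N·m.
The cable tension T acts at 2.51 m; only its component perpendicular to the rod, T sinθ, produces torque. sin 68.1° = 0.9278.
For rotational equilibrium, T × 2.51 × 0.9278 = 1447, so T = 1447 / 2.329 = 621 N.

T ≈ 621 N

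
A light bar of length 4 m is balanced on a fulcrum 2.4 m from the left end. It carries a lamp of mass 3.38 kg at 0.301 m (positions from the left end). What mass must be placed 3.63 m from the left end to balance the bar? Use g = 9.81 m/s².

Taking torques about the fulcrum (at 2.4 m from the left end):
Lamp: 3.38 × 9.81 = 33.16 N down at 0.301 m → arm 2.099 m, τ = 33.16 × 2.099 = 69.6 N·m counterclockwise.
Net moment of known loads = 69.6 N·m counterclockwise.
An unknown mass m at 3.63 m has arm 1.23 m; its moment is m·g·1.23 clockwise.
Στ = 0 ⇒ m × 9.81 × 1.23 = 69.6 ⇒ m = 69.6 / (9.81 × 1.23) = 5.77 kg.

m ≈ 5.77 kg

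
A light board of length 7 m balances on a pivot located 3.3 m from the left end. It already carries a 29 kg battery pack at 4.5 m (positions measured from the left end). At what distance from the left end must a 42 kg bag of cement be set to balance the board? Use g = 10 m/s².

x ≈ 2.47 m from the left end

Sum moments about the pivot (at 3.3 m from the left end) (the support reaction has zero arm there).
Battery pack: 29 × 10 = 290 N down at 4.5 m → arm 1.2 m, τ = 290 × 1.2 = 348 N·m clockwise.
Net moment of existing loads = 348 N·m clockwise.
The bag of cement weighs 42 × 10 = 420 N and must supply an equal counterclockwise moment, so its lever arm about the pivot is 348 / 420 = 0.829 m.
That puts it at 3.3 − 0.829 = 2.47 m from the left end.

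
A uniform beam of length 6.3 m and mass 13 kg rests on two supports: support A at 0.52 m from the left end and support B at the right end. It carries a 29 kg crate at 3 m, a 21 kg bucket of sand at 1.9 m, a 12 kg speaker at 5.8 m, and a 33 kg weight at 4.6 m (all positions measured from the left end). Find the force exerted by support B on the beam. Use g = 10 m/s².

R_B ≈ 576 N

Taking torques about support A:
Beam weight: 13 × 10 = 130 N down at 3.15 m → arm 2.63 m, τ = 130 × 2.63 = 341.9 N·m clockwise.
Crate: 29 × 10 = 290 N down at 3 m → arm 2.48 m, τ = 290 × 2.48 = 719.2 N·m clockwise.
Bucket of sand: 21 × 10 = 210 N down at 1.9 m → arm 1.38 m, τ = 210 × 1.38 = 289.8 N·m clockwise.
Speaker: 12 × 10 = 120 N down at 5.8 m → arm 5.28 m, τ = 120 × 5.28 = 633.6 N·m clockwise.
Weight: 33 × 10 = 330 N down at 4.6 m → arm 4.08 m, τ = 330 × 4.08 = 1346 N·m clockwise.
Net load moment about support A = 3330 N·m clockwise.
Reaction R at support B is upward at 6.3 m, arm 5.78 m → moment R × 5.78 counterclockwise.
Balancing moments: R × 5.78 = 3330, giving R = 576 N.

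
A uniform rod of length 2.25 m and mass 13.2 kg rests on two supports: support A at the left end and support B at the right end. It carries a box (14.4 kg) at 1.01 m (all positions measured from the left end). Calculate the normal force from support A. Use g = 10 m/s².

R_A ≈ 145 N

About support B:
Beam weight: 13.2 × 10 = 132 N down at 1.125 m → arm 1.125 m, τ = 132 × 1.125 = 148.5 N·m counterclockwise.
Box: 14.4 × 10 = 144 N down at 1.01 m → arm 1.24 m, τ = 144 × 1.24 = 178.6 N·m counterclockwise.
Net load moment about support B = 327.1 N·m counterclockwise.
Reaction R at support A is upward at 0 m, arm 2.25 m → moment R × 2.25 clockwise.
For rotational equilibrium, R × 2.25 = 327.1, so R = 145 N.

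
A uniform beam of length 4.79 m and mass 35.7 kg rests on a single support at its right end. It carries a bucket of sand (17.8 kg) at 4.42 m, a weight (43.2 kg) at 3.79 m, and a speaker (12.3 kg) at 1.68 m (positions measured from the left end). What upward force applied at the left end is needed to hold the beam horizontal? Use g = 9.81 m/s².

Sum moments about the right end (the unknown pivot reaction has zero arm there).
Beam weight: 35.7 × 9.81 = 350.2 N down at 2.395 m → arm 2.395 m, τ = 350.2 × 2.395 = 838.7 N·m counterclockwise.
Bucket of sand: 17.8 × 9.81 = 174.6 N down at 4.42 m → arm 0.37 m, τ = 174.6 × 0.37 = 64.6 N·m counterclockwise.
Weight: 43.2 × 9.81 = 423.8 N down at 3.79 m → arm 1 m, τ = 423.8 × 1 = 423.8 N·m counterclockwise.
Speaker: 12.3 × 9.81 = 120.7 N down at 1.68 m → arm 3.11 m, τ = 120.7 × 3.11 = 375.4 N·m counterclockwise.
Net moment of the loads = 1702 N·m counterclockwise.
The upward force F acts at the left end, arm 4.79 m, giving F × 4.79 clockwise.
Στ = 0 ⇒ F × 4.79 = 1702 ⇒ F = 1702 / 4.79 = 355 N.

F ≈ 355 N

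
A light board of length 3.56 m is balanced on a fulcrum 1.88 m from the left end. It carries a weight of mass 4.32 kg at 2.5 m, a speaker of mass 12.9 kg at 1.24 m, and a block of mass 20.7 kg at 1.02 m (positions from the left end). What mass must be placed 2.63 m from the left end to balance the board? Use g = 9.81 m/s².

Sum moments about the fulcrum (at 1.88 m from the left end) (the support reaction has zero arm there).
Weight: 4.32 × 9.81 = 42.38 N down at 2.5 m → arm 0.62 m, τ = 42.38 × 0.62 = 26.28 N·m clockwise.
Speaker: 12.9 × 9.81 = 126.5 N down at 1.24 m → arm 0.64 m, τ = 126.5 × 0.64 = 80.96 N·m counterclockwise.
Block: 20.7 × 9.81 = 203.1 N down at 1.02 m → arm 0.86 m, τ = 203.1 × 0.86 = 174.7 N·m counterclockwise.
Net moment of known loads = 229.4 N·m counterclockwise.
An unknown mass m at 2.63 m has arm 0.75 m; its moment is m·g·0.75 clockwise.
Setting net torque to zero: m × 9.81 × 0.75 = 229.4 → m = 229.4 / (9.81 × 0.75) = 31.2 kg.

m ≈ 31.2 kg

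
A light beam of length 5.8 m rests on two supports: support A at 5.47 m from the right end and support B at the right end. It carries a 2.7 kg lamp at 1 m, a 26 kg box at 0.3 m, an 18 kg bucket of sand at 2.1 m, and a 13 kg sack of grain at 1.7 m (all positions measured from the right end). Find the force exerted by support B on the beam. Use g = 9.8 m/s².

Taking torques about support A:
Lamp: 2.7 × 9.8 = 26.46 N down at 1 m → arm 4.47 m, τ = 26.46 × 4.47 = 118.3 N·m clockwise.
Box: 26 × 9.8 = 254.8 N down at 0.3 m → arm 5.17 m, τ = 254.8 × 5.17 = 1317 N·m clockwise.
Bucket of sand: 18 × 9.8 = 176.4 N down at 2.1 m → arm 3.37 m, τ = 176.4 × 3.37 = 594.5 N·m clockwise.
Sack of grain: 13 × 9.8 = 127.4 N down at 1.7 m → arm 3.77 m, τ = 127.4 × 3.77 = 480.3 N·m clockwise.
Net load moment about support A = 2510 N·m clockwise.
Reaction R at support B is upward at 0 m, arm 5.47 m → moment R × 5.47 counterclockwise.
Setting net torque to zero: R × 5.47 = 2510 → R = 459 N.

R_B ≈ 459 N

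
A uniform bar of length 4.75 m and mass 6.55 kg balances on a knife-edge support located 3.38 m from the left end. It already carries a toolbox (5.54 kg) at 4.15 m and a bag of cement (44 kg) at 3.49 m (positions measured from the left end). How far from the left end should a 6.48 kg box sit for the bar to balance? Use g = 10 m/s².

Choose the knife-edge support (at 3.38 m from the left end) as the axis so the support reaction has zero arm there.
Beam weight: 6.55 × 10 = 65.5 N down at 2.375 m → arm 1.005 m, τ = 65.5 × 1.005 = 65.83 N·m counterclockwise.
Toolbox: 5.54 × 10 = 55.4 N down at 4.15 m → arm 0.77 m, τ = 55.4 × 0.77 = 42.66 N·m clockwise.
Bag of cement: 44 × 10 = 440 N down at 3.49 m → arm 0.11 m, τ = 440 × 0.11 = 48.4 N·m clockwise.
Net moment of existing loads = 25.23 N·m clockwise.
The box weighs 6.48 × 10 = 64.8 N and must supply an equal counterclockwise moment, so its lever arm about the knife-edge support is 25.23 / 64.8 = 0.389 m.
That puts it at 3.38 − 0.389 = 2.99 m from the left end.

x ≈ 2.99 m from the left end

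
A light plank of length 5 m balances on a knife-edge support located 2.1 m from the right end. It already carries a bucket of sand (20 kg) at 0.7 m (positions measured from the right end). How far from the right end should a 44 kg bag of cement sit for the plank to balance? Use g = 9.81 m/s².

Sum moments about the knife-edge support (at 2.1 m from the right end) (the support reaction has zero arm there).
Bucket of sand: 20 × 9.81 = 196.2 N down at 0.7 m → arm 1.4 m, τ = 196.2 × 1.4 = 274.7 N·m clockwise.
Net moment of existing loads = 274.7 N·m clockwise.
The bag of cement weighs 44 × 9.81 = 431.6 N and must supply an equal counterclockwise moment, so its lever arm about the knife-edge support is 274.7 / 431.6 = 0.636 m.
That puts it at 2.1 + 0.636 = 2.74 m from the right end.

x ≈ 2.74 m from the right end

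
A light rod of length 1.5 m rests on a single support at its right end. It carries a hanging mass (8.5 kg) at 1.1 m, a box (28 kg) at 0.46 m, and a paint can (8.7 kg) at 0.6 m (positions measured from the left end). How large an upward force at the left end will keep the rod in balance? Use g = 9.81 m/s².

F ≈ 264 N

About the right end:
Hanging mass: 8.5 × 9.81 = 83.39 N down at 1.1 m → arm 0.4 m, τ = 83.39 × 0.4 = 33.36 N·m counterclockwise.
Box: 28 × 9.81 = 274.7 N down at 0.46 m → arm 1.04 m, τ = 274.7 × 1.04 = 285.7 N·m counterclockwise.
Paint can: 8.7 × 9.81 = 85.35 N down at 0.6 m → arm 0.9 m, τ = 85.35 × 0.9 = 76.81 N·m counterclockwise.
Net moment of the loads = 395.9 N·m counterclockwise.
The upward force F acts at the left end, arm 1.5 m, giving F × 1.5 clockwise.
For rotational equilibrium, F × 1.5 = 395.9, so F = 395.9 / 1.5 = 264 N.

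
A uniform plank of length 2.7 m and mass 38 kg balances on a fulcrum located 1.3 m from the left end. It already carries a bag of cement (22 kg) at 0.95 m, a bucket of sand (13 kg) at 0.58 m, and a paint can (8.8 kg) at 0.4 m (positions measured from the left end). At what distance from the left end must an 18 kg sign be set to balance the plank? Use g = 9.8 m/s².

Take moments about the fulcrum (at 1.3 m from the left end).
Beam weight: 38 × 9.8 = 372.4 N down at 1.35 m → arm 0.05 m, τ = 372.4 × 0.05 = 18.62 N·m clockwise.
Bag of cement: 22 × 9.8 = 215.6 N down at 0.95 m → arm 0.35 m, τ = 215.6 × 0.35 = 75.46 N·m counterclockwise.
Bucket of sand: 13 × 9.8 = 127.4 N down at 0.58 m → arm 0.72 m, τ = 127.4 × 0.72 = 91.73 N·m counterclockwise.
Paint can: 8.8 × 9.8 = 86.24 N down at 0.4 m → arm 0.9 m, τ = 86.24 × 0.9 = 77.62 N·m counterclockwise.
Net moment of existing loads = 226.2 N·m counterclockwise.
The sign weighs 18 × 9.8 = 176.4 N and must supply an equal clockwise moment, so its lever arm about the fulcrum is 226.2 / 176.4 = 1.28 m.
That puts it at 1.3 + 1.28 = 2.58 m from the left end.

x ≈ 2.58 m from the left end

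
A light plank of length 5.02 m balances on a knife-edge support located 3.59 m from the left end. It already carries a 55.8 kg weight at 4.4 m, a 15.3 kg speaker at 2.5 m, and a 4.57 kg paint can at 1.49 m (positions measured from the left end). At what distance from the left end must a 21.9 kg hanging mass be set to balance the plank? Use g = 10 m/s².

x ≈ 2.73 m from the left end

Take moments about the knife-edge support (at 3.59 m from the left end).
Weight: 55.8 × 10 = 558 N down at 4.4 m → arm 0.81 m, τ = 558 × 0.81 = 452 N·m clockwise.
Speaker: 15.3 × 10 = 153 N down at 2.5 m → arm 1.09 m, τ = 153 × 1.09 = 166.8 N·m counterclockwise.
Paint can: 4.57 × 10 = 45.7 N down at 1.49 m → arm 2.1 m, τ = 45.7 × 2.1 = 95.97 N·m counterclockwise.
Net moment of existing loads = 189.2 N·m clockwise.
The hanging mass weighs 21.9 × 10 = 219 N and must supply an equal counterclockwise moment, so its lever arm about the knife-edge support is 189.2 / 219 = 0.864 m.
That puts it at 3.59 − 0.864 = 2.73 m from the left end.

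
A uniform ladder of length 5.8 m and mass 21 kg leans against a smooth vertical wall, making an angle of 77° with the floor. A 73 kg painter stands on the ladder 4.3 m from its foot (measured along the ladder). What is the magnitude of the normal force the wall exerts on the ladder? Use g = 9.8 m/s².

Take moments about the foot of the ladder.
Ladder weight 21×9.8 = 205.8 N acts at 2.9 m along the ladder; its horizontal arm is 2.9·cos77° = 0.6524 m → τ = 134.3 N·m clockwise.
Painter: 73×9.8 = 715.4 N at 4.3 m → arm 0.9673 m → τ = 692 N·m clockwise.
Wall normal N acts horizontally at the top; its moment arm is the height L sinθ = 5.8·sin77° = 5.651 m, counterclockwise.
Setting net torque to zero: N × 5.651 = 826.3 → N = 146 N.

N_wall ≈ 146 N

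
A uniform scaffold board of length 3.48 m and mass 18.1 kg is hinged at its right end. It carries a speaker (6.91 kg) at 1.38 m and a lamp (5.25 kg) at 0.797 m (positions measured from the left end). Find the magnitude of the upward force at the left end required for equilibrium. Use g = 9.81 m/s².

F ≈ 169 N

Sum moments about the right end (the unknown pivot reaction has zero arm there).
Beam weight: 18.1 × 9.81 = 177.6 N down at 1.74 m → arm 1.74 m, τ = 177.6 × 1.74 = 309 N·m counterclockwise.
Speaker: 6.91 × 9.81 = 67.79 N down at 1.38 m → arm 2.1 m, τ = 67.79 × 2.1 = 142.4 N·m counterclockwise.
Lamp: 5.25 × 9.81 = 51.5 N down at 0.797 m → arm 2.683 m, τ = 51.5 × 2.683 = 138.2 N·m counterclockwise.
Net moment of the loads = 589.6 N·m counterclockwise.
The upward force F acts at the left end, arm 3.48 m, giving F × 3.48 clockwise.
Setting net torque to zero: F × 3.48 = 589.6 → F = 589.6 / 3.48 = 169 N.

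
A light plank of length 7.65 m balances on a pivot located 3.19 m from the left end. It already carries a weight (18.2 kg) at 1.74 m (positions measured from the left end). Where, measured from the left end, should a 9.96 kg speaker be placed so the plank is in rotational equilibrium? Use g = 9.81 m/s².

Choose the pivot (at 3.19 m from the left end) as the axis so the support reaction has zero arm there.
Weight: 18.2 × 9.81 = 178.5 N down at 1.74 m → arm 1.45 m, τ = 178.5 × 1.45 = 258.8 N·m counterclockwise.
Net moment of existing loads = 258.8 N·m counterclockwise.
The speaker weighs 9.96 × 9.81 = 97.71 N and must supply an equal clockwise moment, so its lever arm about the pivot is 258.8 / 97.71 = 2.65 m.
That puts it at 3.19 + 2.65 = 5.84 m from the left end.

x ≈ 5.84 m from the left end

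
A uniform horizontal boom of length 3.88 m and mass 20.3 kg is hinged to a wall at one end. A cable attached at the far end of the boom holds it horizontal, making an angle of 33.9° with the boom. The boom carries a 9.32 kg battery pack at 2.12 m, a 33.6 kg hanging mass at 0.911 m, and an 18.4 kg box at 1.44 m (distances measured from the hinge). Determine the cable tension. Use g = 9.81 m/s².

About the hinge:
Beam weight: 20.3 × 9.81 = 199.1 N down at 1.94 m → arm 1.94 m, τ = 199.1 × 1.94 = 386.3 N·m clockwise.
Battery pack: 9.32 × 9.81 = 91.43 N down at 2.12 m → arm 2.12 m, τ = 91.43 × 2.12 = 193.8 N·m clockwise.
Hanging mass: 33.6 × 9.81 = 329.6 N down at 0.911 m → arm 0.911 m, τ = 329.6 × 0.911 = 300.3 N·m clockwise.
Box: 18.4 × 9.81 = 180.5 N down at 1.44 m → arm 1.44 m, τ = 180.5 × 1.44 = 259.9 N·m clockwise.
Total clockwise load moment = 1140 N·m.
The cable tension T acts at 3.88 m; only its component perpendicular to the boom, T sinθ, produces torque. sin 33.9° = 0.5577.
Στ = 0 ⇒ T × 3.88 × 0.5577 = 1140 ⇒ T = 1140 / 2.164 = 527 N.

T ≈ 527 N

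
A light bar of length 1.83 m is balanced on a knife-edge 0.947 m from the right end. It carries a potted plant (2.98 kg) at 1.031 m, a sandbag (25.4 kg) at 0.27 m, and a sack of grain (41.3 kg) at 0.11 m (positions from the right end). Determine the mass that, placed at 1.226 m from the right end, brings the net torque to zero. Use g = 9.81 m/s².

Take moments about the knife-edge (at 0.947 m from the right end).
Potted plant: 2.98 × 9.81 = 29.23 N down at 1.031 m → arm 0.084 m, τ = 29.23 × 0.084 = 2.455 N·m counterclockwise.
Sandbag: 25.4 × 9.81 = 249.2 N down at 0.27 m → arm 0.677 m, τ = 249.2 × 0.677 = 168.7 N·m clockwise.
Sack of grain: 41.3 × 9.81 = 405.2 N down at 0.11 m → arm 0.837 m, τ = 405.2 × 0.837 = 339.2 N·m clockwise.
Net moment of known loads = 505.4 N·m clockwise.
An unknown mass m at 1.226 m has arm 0.279 m; its moment is m·g·0.279 counterclockwise.
Balancing moments: m × 9.81 × 0.279 = 505.4, giving m = 505.4 / (9.81 × 0.279) = 185 kg.

m ≈ 185 kg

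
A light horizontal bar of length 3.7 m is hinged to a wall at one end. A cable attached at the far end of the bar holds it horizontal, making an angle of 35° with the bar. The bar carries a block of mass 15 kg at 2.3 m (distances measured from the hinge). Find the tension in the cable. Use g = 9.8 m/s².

Sum moments about the hinge (the unknown hinge reaction has zero arm there).
Block: 15 × 9.8 = 147 N down at 2.3 m → arm 2.3 m, τ = 147 × 2.3 = 338.1 N·m clockwise.
Total clockwise load moment = 338.1 N·m.
The cable tension T acts at 3.7 m; only its component perpendicular to the bar, T sinθ, produces torque. sin 35° = 0.5736.
Στ = 0 ⇒ T × 3.7 × 0.5736 = 338.1 ⇒ T = 338.1 / 2.122 = 159 N.

T ≈ 159 N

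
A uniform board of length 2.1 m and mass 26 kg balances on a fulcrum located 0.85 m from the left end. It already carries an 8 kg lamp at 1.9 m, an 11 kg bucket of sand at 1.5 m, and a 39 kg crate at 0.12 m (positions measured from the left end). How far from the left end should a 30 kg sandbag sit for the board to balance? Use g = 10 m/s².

Sum moments about the fulcrum (at 0.85 m from the left end) (the support reaction has zero arm there).
Beam weight: 26 × 10 = 260 N down at 1.05 m → arm 0.2 m, τ = 260 × 0.2 = 52 N·m clockwise.
Lamp: 8 × 10 = 80 N down at 1.9 m → arm 1.05 m, τ = 80 × 1.05 = 84 N·m clockwise.
Bucket of sand: 11 × 10 = 110 N down at 1.5 m → arm 0.65 m, τ = 110 × 0.65 = 71.5 N·m clockwise.
Crate: 39 × 10 = 390 N down at 0.12 m → arm 0.73 m, τ = 390 × 0.73 = 284.7 N·m counterclockwise.
Net moment of existing loads = 77.2 N·m counterclockwise.
The sandbag weighs 30 × 10 = 300 N and must supply an equal clockwise moment, so its lever arm about the fulcrum is 77.2 / 300 = 0.257 m.
That puts it at 0.85 + 0.257 = 1.11 m from the left end.

x ≈ 1.11 m from the left end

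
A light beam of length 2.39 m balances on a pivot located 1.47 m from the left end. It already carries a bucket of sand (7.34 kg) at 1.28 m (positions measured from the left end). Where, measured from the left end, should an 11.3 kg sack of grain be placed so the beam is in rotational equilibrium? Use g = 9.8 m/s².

About the pivot (at 1.47 m from the left end):
Bucket of sand: 7.34 × 9.8 = 71.93 N down at 1.28 m → arm 0.19 m, τ = 71.93 × 0.19 = 13.67 N·m counterclockwise.
Net moment of existing loads = 13.67 N·m counterclockwise.
The sack of grain weighs 11.3 × 9.8 = 110.7 N and must supply an equal clockwise moment, so its lever arm about the pivot is 13.67 / 110.7 = 0.123 m.
That puts it at 1.47 + 0.123 = 1.59 m from the left end.

x ≈ 1.59 m from the left end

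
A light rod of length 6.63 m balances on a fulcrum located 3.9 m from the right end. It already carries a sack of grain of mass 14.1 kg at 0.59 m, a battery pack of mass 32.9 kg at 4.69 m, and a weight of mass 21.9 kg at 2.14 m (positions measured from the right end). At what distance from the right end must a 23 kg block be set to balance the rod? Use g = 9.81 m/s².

x ≈ 6.47 m from the right end

Take moments about the fulcrum (at 3.9 m from the right end).
Sack of grain: 14.1 × 9.81 = 138.3 N down at 0.59 m → arm 3.31 m, τ = 138.3 × 3.31 = 457.8 N·m clockwise.
Battery pack: 32.9 × 9.81 = 322.7 N down at 4.69 m → arm 0.79 m, τ = 322.7 × 0.79 = 254.9 N·m counterclockwise.
Weight: 21.9 × 9.81 = 214.8 N down at 2.14 m → arm 1.76 m, τ = 214.8 × 1.76 = 378 N·m clockwise.
Net moment of existing loads = 580.9 N·m clockwise.
The block weighs 23 × 9.81 = 225.6 N and must supply an equal counterclockwise moment, so its lever arm about the fulcrum is 580.9 / 225.6 = 2.57 m.
That puts it at 3.9 + 2.57 = 6.47 m from the right end.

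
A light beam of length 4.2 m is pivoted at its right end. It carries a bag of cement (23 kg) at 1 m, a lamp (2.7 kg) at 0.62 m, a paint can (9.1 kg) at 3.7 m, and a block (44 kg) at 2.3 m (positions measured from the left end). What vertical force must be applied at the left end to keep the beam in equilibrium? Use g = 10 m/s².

Taking torques about the right end:
Bag of cement: 23 × 10 = 230 N down at 1 m → arm 3.2 m, τ = 230 × 3.2 = 736 N·m counterclockwise.
Lamp: 2.7 × 10 = 27 N down at 0.62 m → arm 3.58 m, τ = 27 × 3.58 = 96.66 N·m counterclockwise.
Paint can: 9.1 × 10 = 91 N down at 3.7 m → arm 0.5 m, τ = 91 × 0.5 = 45.5 N·m counterclockwise.
Block: 44 × 10 = 440 N down at 2.3 m → arm 1.9 m, τ = 440 × 1.9 = 836 N·m counterclockwise.
Net moment of the loads = 1714 N·m counterclockwise.
The upward force F acts at the left end, arm 4.2 m, giving F × 4.2 clockwise.
For rotational equilibrium, F × 4.2 = 1714, so F = 1714 / 4.2 = 408 N.

F ≈ 408 N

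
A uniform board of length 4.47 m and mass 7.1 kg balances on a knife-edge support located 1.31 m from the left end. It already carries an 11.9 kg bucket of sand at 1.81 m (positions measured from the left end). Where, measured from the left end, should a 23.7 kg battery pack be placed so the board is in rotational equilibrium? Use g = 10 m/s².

x ≈ 0.782 m from the left end

Take moments about the knife-edge support (at 1.31 m from the left end).
Beam weight: 7.1 × 10 = 71 N down at 2.235 m → arm 0.925 m, τ = 71 × 0.925 = 65.67 N·m clockwise.
Bucket of sand: 11.9 × 10 = 119 N down at 1.81 m → arm 0.5 m, τ = 119 × 0.5 = 59.5 N·m clockwise.
Net moment of existing loads = 125.2 N·m clockwise.
The battery pack weighs 23.7 × 10 = 237 N and must supply an equal counterclockwise moment, so its lever arm about the knife-edge support is 125.2 / 237 = 0.528 m.
That puts it at 1.31 − 0.528 = 0.782 m from the left end.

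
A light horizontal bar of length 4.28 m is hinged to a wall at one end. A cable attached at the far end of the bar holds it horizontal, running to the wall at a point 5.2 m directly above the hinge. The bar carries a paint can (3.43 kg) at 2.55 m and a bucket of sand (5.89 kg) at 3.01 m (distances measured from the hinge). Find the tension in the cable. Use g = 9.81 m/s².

T ≈ 78.6 N

Choose the hinge as the axis so the unknown hinge reaction has zero arm there.
Paint can: 3.43 × 9.81 = 33.65 N down at 2.55 m → arm 2.55 m, τ = 33.65 × 2.55 = 85.81 N·m clockwise.
Bucket of sand: 5.89 × 9.81 = 57.78 N down at 3.01 m → arm 3.01 m, τ = 57.78 × 3.01 = 173.9 N·m clockwise.
Total clockwise load moment = 259.7 N·m.
The cable tension T acts at 4.28 m; only its component perpendicular to the bar, T sinθ, produces torque. sinθ = h/√(h²+d²) = 5.2/√(5.2²+4.28²) = 0.7721.
For rotational equilibrium, T × 4.28 × 0.7721 = 259.7, so T = 259.7 / 3.305 = 78.6 N.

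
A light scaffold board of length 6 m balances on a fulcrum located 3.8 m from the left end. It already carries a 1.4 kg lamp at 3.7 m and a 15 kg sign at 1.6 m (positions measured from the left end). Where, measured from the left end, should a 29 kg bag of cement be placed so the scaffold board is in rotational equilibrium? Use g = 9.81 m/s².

About the fulcrum (at 3.8 m from the left end):
Lamp: 1.4 × 9.81 = 13.73 N down at 3.7 m → arm 0.1 m, τ = 13.73 × 0.1 = 1.373 N·m counterclockwise.
Sign: 15 × 9.81 = 147.2 N down at 1.6 m → arm 2.2 m, τ = 147.2 × 2.2 = 323.8 N·m counterclockwise.
Net moment of existing loads = 325.2 N·m counterclockwise.
The bag of cement weighs 29 × 9.81 = 284.5 N and must supply an equal clockwise moment, so its lever arm about the fulcrum is 325.2 / 284.5 = 1.14 m.
That puts it at 3.8 + 1.14 = 4.94 m from the left end.

x ≈ 4.94 m from the left end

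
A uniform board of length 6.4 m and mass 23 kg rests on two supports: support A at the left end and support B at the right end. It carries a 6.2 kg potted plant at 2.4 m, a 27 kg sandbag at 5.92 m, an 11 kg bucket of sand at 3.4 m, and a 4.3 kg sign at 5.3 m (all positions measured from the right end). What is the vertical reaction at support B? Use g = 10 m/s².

About support A:
Beam weight: 23 × 10 = 230 N down at 3.2 m → arm 3.2 m, τ = 230 × 3.2 = 736 N·m clockwise.
Potted plant: 6.2 × 10 = 62 N down at 2.4 m → arm 4 m, τ = 62 × 4 = 248 N·m clockwise.
Sandbag: 27 × 10 = 270 N down at 5.92 m → arm 0.48 m, τ = 270 × 0.48 = 129.6 N·m clockwise.
Bucket of sand: 11 × 10 = 110 N down at 3.4 m → arm 3 m, τ = 110 × 3 = 330 N·m clockwise.
Sign: 4.3 × 10 = 43 N down at 5.3 m → arm 1.1 m, τ = 43 × 1.1 = 47.3 N·m clockwise.
Net load moment about support A = 1491 N·m clockwise.
Reaction R at support B is upward at 0 m, arm 6.4 m → moment R × 6.4 counterclockwise.
For rotational equilibrium, R × 6.4 = 1491, so R = 233 N.

R_B ≈ 233 N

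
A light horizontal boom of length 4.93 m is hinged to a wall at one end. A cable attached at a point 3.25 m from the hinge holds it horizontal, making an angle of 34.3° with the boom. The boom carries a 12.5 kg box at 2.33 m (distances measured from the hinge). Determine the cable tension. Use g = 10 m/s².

T ≈ 159 N

Taking torques about the hinge:
Box: 12.5 × 10 = 125 N down at 2.33 m → arm 2.33 m, τ = 125 × 2.33 = 291.2 N·m clockwise.
Total clockwise load moment = 291.2 N·m.
The cable tension T acts at 3.25 m; only its component perpendicular to the boom, T sinθ, produces torque. sin 34.3° = 0.5635.
For rotational equilibrium, T × 3.25 × 0.5635 = 291.2, so T = 291.2 / 1.831 = 159 N.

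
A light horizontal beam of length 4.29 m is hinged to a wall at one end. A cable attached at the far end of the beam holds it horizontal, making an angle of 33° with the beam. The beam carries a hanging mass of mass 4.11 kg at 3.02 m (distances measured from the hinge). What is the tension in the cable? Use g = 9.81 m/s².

T ≈ 52.1 N

Taking torques about the hinge:
Hanging mass: 4.11 × 9.81 = 40.32 N down at 3.02 m → arm 3.02 m, τ = 40.32 × 3.02 = 121.8 N·m clockwise.
Total clockwise load moment = 121.8 N·m.
The cable tension T acts at 4.29 m; only its component perpendicular to the beam, T sinθ, produces torque. sin 33° = 0.5446.
Setting net torque to zero: T × 4.29 × 0.5446 = 121.8 → T = 121.8 / 2.336 = 52.1 N.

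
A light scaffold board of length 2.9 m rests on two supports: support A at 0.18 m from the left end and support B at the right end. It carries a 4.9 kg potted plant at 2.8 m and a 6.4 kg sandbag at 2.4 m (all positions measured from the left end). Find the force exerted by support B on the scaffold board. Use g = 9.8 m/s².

R_B ≈ 97.4 N

Taking torques about support A:
Potted plant: 4.9 × 9.8 = 48.02 N down at 2.8 m → arm 2.62 m, τ = 48.02 × 2.62 = 125.8 N·m clockwise.
Sandbag: 6.4 × 9.8 = 62.72 N down at 2.4 m → arm 2.22 m, τ = 62.72 × 2.22 = 139.2 N·m clockwise.
Net load moment about support A = 265 N·m clockwise.
Reaction R at support B is upward at 2.9 m, arm 2.72 m → moment R × 2.72 counterclockwise.
Balancing moments: R × 2.72 = 265, giving R = 97.4 N.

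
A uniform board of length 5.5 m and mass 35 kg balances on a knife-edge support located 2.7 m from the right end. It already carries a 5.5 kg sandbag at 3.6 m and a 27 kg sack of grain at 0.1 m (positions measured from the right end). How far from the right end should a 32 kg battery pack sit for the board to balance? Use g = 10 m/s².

x ≈ 4.68 m from the right end

Choose the knife-edge support (at 2.7 m from the right end) as the axis so the support reaction has zero arm there.
Beam weight: 35 × 10 = 350 N down at 2.75 m → arm 0.05 m, τ = 350 × 0.05 = 17.5 N·m counterclockwise.
Sandbag: 5.5 × 10 = 55 N down at 3.6 m → arm 0.9 m, τ = 55 × 0.9 = 49.5 N·m counterclockwise.
Sack of grain: 27 × 10 = 270 N down at 0.1 m → arm 2.6 m, τ = 270 × 2.6 = 702 N·m clockwise.
Net moment of existing loads = 635 N·m clockwise.
The battery pack weighs 32 × 10 = 320 N and must supply an equal counterclockwise moment, so its lever arm about the knife-edge support is 635 / 320 = 1.98 m.
That puts it at 2.7 + 1.98 = 4.68 m from the right end.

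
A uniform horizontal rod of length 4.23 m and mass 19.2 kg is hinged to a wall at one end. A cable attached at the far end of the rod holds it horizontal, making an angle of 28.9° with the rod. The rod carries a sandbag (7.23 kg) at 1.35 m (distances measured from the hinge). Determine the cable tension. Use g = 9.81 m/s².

About the hinge:
Beam weight: 19.2 × 9.81 = 188.4 N down at 2.115 m → arm 2.115 m, τ = 188.4 × 2.115 = 398.5 N·m clockwise.
Sandbag: 7.23 × 9.81 = 70.93 N down at 1.35 m → arm 1.35 m, τ = 70.93 × 1.35 = 95.76 N·m clockwise.
Total clockwise load moment = 494.3 N·m.
The cable tension T acts at 4.23 m; only its component perpendicular to the rod, T sinθ, produces torque. sin 28.9° = 0.4833.
For rotational equilibrium, T × 4.23 × 0.4833 = 494.3, so T = 494.3 / 2.044 = 242 N.

T ≈ 242 N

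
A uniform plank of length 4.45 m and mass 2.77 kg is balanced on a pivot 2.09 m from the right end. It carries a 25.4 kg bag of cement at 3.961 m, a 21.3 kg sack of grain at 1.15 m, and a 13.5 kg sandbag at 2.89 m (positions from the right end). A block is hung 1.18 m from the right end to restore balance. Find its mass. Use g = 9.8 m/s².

Taking torques about the pivot (at 2.09 m from the right end):
Beam weight: 2.77 × 9.8 = 27.15 N down at 2.225 m → arm 0.135 m, τ = 27.15 × 0.135 = 3.665 N·m counterclockwise.
Bag of cement: 25.4 × 9.8 = 248.9 N down at 3.961 m → arm 1.871 m, τ = 248.9 × 1.871 = 465.7 N·m counterclockwise.
Sack of grain: 21.3 × 9.8 = 208.7 N down at 1.15 m → arm 0.94 m, τ = 208.7 × 0.94 = 196.2 N·m clockwise.
Sandbag: 13.5 × 9.8 = 132.3 N down at 2.89 m → arm 0.8 m, τ = 132.3 × 0.8 = 105.8 N·m counterclockwise.
Net moment of known loads = 379 N·m counterclockwise.
An unknown mass m at 1.18 m has arm 0.91 m; its moment is m·g·0.91 clockwise.
Setting net torque to zero: m × 9.8 × 0.91 = 379 → m = 379 / (9.8 × 0.91) = 42.5 kg.

m ≈ 42.5 kg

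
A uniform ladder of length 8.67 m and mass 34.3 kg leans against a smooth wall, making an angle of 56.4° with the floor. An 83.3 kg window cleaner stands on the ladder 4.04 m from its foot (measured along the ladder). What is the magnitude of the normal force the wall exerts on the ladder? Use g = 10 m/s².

N_wall ≈ 372 N

Take moments about the foot of the ladder.
Ladder weight 34.3×10 = 343 N acts at 4.335 m along the ladder; its horizontal arm is 4.335·cos56.4° = 2.399 m → τ = 822.9 N·m clockwise.
Window cleaner: 83.3×10 = 833 N at 4.04 m → arm 2.236 m → τ = 1863 N·m clockwise.
Wall normal N acts horizontally at the top; its moment arm is the height L sinθ = 8.67·sin56.4° = 7.221 m, counterclockwise.
Balancing moments: N × 7.221 = 2686, giving N = 372 N.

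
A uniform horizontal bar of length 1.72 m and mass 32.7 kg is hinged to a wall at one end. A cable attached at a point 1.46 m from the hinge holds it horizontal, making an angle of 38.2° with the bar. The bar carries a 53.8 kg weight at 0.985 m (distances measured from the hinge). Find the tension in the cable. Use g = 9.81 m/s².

About the hinge:
Beam weight: 32.7 × 9.81 = 320.8 N down at 0.86 m → arm 0.86 m, τ = 320.8 × 0.86 = 275.9 N·m clockwise.
Weight: 53.8 × 9.81 = 527.8 N down at 0.985 m → arm 0.985 m, τ = 527.8 × 0.985 = 519.9 N·m clockwise.
Total clockwise load moment = 795.8 N·m.
The cable tension T acts at 1.46 m; only its component perpendicular to the bar, T sinθ, produces torque. sin 38.2° = 0.6184.
Setting net torque to zero: T × 1.46 × 0.6184 = 795.8 → T = 795.8 / 0.9029 = 881 N.

T ≈ 881 N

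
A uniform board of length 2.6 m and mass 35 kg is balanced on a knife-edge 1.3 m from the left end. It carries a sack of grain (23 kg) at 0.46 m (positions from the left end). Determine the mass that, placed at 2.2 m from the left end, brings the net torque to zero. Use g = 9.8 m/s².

Sum moments about the knife-edge (at 1.3 m from the left end) (the support reaction has zero arm there).
Beam weight: acts at the knife-edge, moment arm 0 → no torque.
Sack of grain: 23 × 9.8 = 225.4 N down at 0.46 m → arm 0.84 m, τ = 225.4 × 0.84 = 189.3 N·m counterclockwise.
Net moment of known loads = 189.3 N·m counterclockwise.
An unknown mass m at 2.2 m has arm 0.9 m; its moment is m·g·0.9 clockwise.
Setting net torque to zero: m × 9.8 × 0.9 = 189.3 → m = 189.3 / (9.8 × 0.9) = 21.5 kg.

m ≈ 21.5 kg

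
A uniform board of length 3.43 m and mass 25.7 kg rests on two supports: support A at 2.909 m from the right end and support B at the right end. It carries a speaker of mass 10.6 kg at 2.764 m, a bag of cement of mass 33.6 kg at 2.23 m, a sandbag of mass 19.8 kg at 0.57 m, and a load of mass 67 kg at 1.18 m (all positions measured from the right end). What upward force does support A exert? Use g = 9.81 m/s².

R_A ≈ 805 N

Sum moments about support B (its reaction then has zero moment arm).
Beam weight: 25.7 × 9.81 = 252.1 N down at 1.715 m → arm 1.715 m, τ = 252.1 × 1.715 = 432.4 N·m counterclockwise.
Speaker: 10.6 × 9.81 = 104 N down at 2.764 m → arm 2.764 m, τ = 104 × 2.764 = 287.5 N·m counterclockwise.
Bag of cement: 33.6 × 9.81 = 329.6 N down at 2.23 m → arm 2.23 m, τ = 329.6 × 2.23 = 735 N·m counterclockwise.
Sandbag: 19.8 × 9.81 = 194.2 N down at 0.57 m → arm 0.57 m, τ = 194.2 × 0.57 = 110.7 N·m counterclockwise.
Load: 67 × 9.81 = 657.3 N down at 1.18 m → arm 1.18 m, τ = 657.3 × 1.18 = 775.6 N·m counterclockwise.
Net load moment about support B = 2341 N·m counterclockwise.
Reaction R at support A is upward at 2.909 m, arm 2.909 m → moment R × 2.909 clockwise.
Setting net torque to zero: R × 2.909 = 2341 → R = 805 N.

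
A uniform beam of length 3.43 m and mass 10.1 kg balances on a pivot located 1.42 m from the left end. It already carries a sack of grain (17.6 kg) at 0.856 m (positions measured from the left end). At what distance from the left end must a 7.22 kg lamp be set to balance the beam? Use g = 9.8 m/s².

x ≈ 2.38 m from the left end

Choose the pivot (at 1.42 m from the left end) as the axis so the support reaction has zero arm there.
Beam weight: 10.1 × 9.8 = 98.98 N down at 1.715 m → arm 0.295 m, τ = 98.98 × 0.295 = 29.2 N·m clockwise.
Sack of grain: 17.6 × 9.8 = 172.5 N down at 0.856 m → arm 0.564 m, τ = 172.5 × 0.564 = 97.29 N·m counterclockwise.
Net moment of existing loads = 68.09 N·m counterclockwise.
The lamp weighs 7.22 × 9.8 = 70.76 N and must supply an equal clockwise moment, so its lever arm about the pivot is 68.09 / 70.76 = 0.962 m.
That puts it at 1.42 + 0.962 = 2.38 m from the left end.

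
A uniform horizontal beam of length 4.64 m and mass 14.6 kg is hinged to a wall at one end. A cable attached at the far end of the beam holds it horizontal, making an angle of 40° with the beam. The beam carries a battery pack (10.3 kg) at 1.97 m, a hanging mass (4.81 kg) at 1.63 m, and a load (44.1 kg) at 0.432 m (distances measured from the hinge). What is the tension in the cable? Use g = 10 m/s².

Take moments about the hinge.
Beam weight: 14.6 × 10 = 146 N down at 2.32 m → arm 2.32 m, τ = 146 × 2.32 = 338.7 N·m clockwise.
Battery pack: 10.3 × 10 = 103 N down at 1.97 m → arm 1.97 m, τ = 103 × 1.97 = 202.9 N·m clockwise.
Hanging mass: 4.81 × 10 = 48.1 N down at 1.63 m → arm 1.63 m, τ = 48.1 × 1.63 = 78.4 N·m clockwise.
Load: 44.1 × 10 = 441 N down at 0.432 m → arm 0.432 m, τ = 441 × 0.432 = 190.5 N·m clockwise.
Total clockwise load moment = 810.5 N·m.
The cable tension T acts at 4.64 m; only its component perpendicular to the beam, T sinθ, produces torque. sin 40° = 0.6428.
Balancing moments: T × 4.64 × 0.6428 = 810.5, giving T = 810.5 / 2.983 = 272 N.

T ≈ 272 N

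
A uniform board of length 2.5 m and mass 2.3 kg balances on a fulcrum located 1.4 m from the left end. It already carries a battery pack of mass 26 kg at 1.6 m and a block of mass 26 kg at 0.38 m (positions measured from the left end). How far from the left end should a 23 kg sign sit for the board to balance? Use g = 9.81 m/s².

x ≈ 2.34 m from the left end

Sum moments about the fulcrum (at 1.4 m from the left end) (the support reaction has zero arm there).
Beam weight: 2.3 × 9.81 = 22.56 N down at 1.25 m → arm 0.15 m, τ = 22.56 × 0.15 = 3.384 N·m counterclockwise.
Battery pack: 26 × 9.81 = 255.1 N down at 1.6 m → arm 0.2 m, τ = 255.1 × 0.2 = 51.02 N·m clockwise.
Block: 26 × 9.81 = 255.1 N down at 0.38 m → arm 1.02 m, τ = 255.1 × 1.02 = 260.2 N·m counterclockwise.
Net moment of existing loads = 212.6 N·m counterclockwise.
The sign weighs 23 × 9.81 = 225.6 N and must supply an equal clockwise moment, so its lever arm about the fulcrum is 212.6 / 225.6 = 0.942 m.
That puts it at 1.4 + 0.942 = 2.34 m from the left end.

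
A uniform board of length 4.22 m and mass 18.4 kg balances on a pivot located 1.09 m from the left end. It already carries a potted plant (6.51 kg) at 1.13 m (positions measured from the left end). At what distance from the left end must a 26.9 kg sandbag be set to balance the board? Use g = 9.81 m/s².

Choose the pivot (at 1.09 m from the left end) as the axis so the support reaction has zero arm there.
Beam weight: 18.4 × 9.81 = 180.5 N down at 2.11 m → arm 1.02 m, τ = 180.5 × 1.02 = 184.1 N·m clockwise.
Potted plant: 6.51 × 9.81 = 63.86 N down at 1.13 m → arm 0.04 m, τ = 63.86 × 0.04 = 2.554 N·m clockwise.
Net moment of existing loads = 186.7 N·m clockwise.
The sandbag weighs 26.9 × 9.81 = 263.9 N and must supply an equal counterclockwise moment, so its lever arm about the pivot is 186.7 / 263.9 = 0.707 m.
That puts it at 1.09 − 0.707 = 0.383 m from the left end.

x ≈ 0.383 m from the left end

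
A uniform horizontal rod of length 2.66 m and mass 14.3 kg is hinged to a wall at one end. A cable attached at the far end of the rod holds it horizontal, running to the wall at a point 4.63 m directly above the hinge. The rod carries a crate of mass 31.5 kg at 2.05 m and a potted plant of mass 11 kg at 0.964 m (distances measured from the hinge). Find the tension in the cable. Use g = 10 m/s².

T ≈ 408 N

Taking torques about the hinge:
Beam weight: 14.3 × 10 = 143 N down at 1.33 m → arm 1.33 m, τ = 143 × 1.33 = 190.2 N·m clockwise.
Crate: 31.5 × 10 = 315 N down at 2.05 m → arm 2.05 m, τ = 315 × 2.05 = 645.8 N·m clockwise.
Potted plant: 11 × 10 = 110 N down at 0.964 m → arm 0.964 m, τ = 110 × 0.964 = 106 N·m clockwise.
Total clockwise load moment = 942 N·m.
The cable tension T acts at 2.66 m; only its component perpendicular to the rod, T sinθ, produces torque. sinθ = h/√(h²+d²) = 4.63/√(4.63²+2.66²) = 0.8671.
For rotational equilibrium, T × 2.66 × 0.8671 = 942, so T = 942 / 2.306 = 408 N.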